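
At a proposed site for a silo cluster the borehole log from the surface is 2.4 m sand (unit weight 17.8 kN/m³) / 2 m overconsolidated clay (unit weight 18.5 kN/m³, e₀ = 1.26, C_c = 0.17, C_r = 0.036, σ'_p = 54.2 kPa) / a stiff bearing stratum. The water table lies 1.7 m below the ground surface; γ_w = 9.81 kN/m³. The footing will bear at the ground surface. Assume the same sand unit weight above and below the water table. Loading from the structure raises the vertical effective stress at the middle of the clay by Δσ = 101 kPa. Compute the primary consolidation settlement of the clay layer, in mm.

S_c ≈ 67.3 mm

Mid-depth of clay below the ground surface: z = 2.4 + 2/2 = 3.4 m.
Total vertical stress at mid-clay: σ_v = 17.8×2.4 + 18.5×1 = 61.22 kPa.
Pore pressure: u = 9.81×(3.4 − 1.7) = 16.677 kPa.
Initial effective stress: σ'_0 = σ_v − u = 61.22 − 16.677 = 44.543 kPa.
Final effective stress: σ'_f = 44.543 + 101 = 145.54 kPa.
σ'_f = 145.54 > σ'_p = 54.2 kPa, so the stress path crosses the preconsolidation pressure — recompression up to σ'_p, then virgin compression beyond:
S_c = H/(1+e₀)·[C_r·log₁₀(σ'_p/σ'_0) + C_c·log₁₀(σ'_f/σ'_p)]
    = 2/2.26 × [0.036×log₁₀(54.2/44.543) + 0.17×log₁₀(145.54/54.2)]
    = 0.88496 × [0.0030679 + 0.072927] = 0.06725 m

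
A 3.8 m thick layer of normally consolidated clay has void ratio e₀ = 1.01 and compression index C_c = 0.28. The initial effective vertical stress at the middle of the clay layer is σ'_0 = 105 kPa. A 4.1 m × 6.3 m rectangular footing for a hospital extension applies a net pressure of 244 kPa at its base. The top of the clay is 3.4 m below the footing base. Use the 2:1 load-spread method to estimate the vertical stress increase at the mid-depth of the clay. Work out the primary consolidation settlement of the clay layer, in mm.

S_c ≈ 101 mm

Mid-depth of clay below the footing base: z = 3.4 + 3.8/2 = 5.3 m.
Stress increase at mid-clay by the 2:1 spreading method:
Δσ = qBL/((B+z)(L+z)) = 244×4.1×6.3/((4.1+5.3)(6.3+5.3)) = 57.8 kPa
Final effective stress: σ'_f = σ'_0 + Δσ = 105 + 57.8 = 162.8 kPa.
Normally consolidated clay, so the full stress increment lies on the virgin compression line:
S_c = C_c·H/(1+e₀)·log₁₀(σ'_f/σ'_0) = 0.28×3.8/(1+1.01)×log₁₀(162.8/105)
    = 0.52935 × 0.19047 = 0.1008 m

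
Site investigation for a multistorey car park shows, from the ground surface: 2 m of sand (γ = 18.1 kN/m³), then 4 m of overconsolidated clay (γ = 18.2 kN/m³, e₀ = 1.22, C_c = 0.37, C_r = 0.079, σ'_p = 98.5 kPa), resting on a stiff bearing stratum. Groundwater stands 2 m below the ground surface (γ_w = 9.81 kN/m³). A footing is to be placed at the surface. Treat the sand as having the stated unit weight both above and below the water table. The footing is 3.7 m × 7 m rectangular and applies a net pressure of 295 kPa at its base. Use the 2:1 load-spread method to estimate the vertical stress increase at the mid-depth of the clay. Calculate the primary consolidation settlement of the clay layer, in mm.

S_c ≈ 147 mm

Mid-depth of clay below the ground surface: z = 2 + 4/2 = 4 m.
Total vertical stress at mid-clay: σ_v = 18.1×2 + 18.2×2 = 72.6 kPa.
Pore pressure: u = 9.81×(4 − 2) = 19.62 kPa.
Initial effective stress: σ'_0 = σ_v − u = 72.6 − 19.62 = 52.98 kPa.
Stress increase at mid-clay by the 2:1 spreading method:
Δσ = qBL/((B+z)(L+z)) = 295×3.7×7/((3.7+4)(7+4)) = 90.207 kPa
Final effective stress: σ'_f = 52.98 + 90.207 = 143.19 kPa.
σ'_f = 143.19 > σ'_p = 98.5 kPa, so the stress path crosses the preconsolidation pressure — recompression up to σ'_p, then virgin compression beyond:
S_c = H/(1+e₀)·[C_r·log₁₀(σ'_p/σ'_0) + C_c·log₁₀(σ'_f/σ'_p)]
    = 4/2.22 × [0.079×log₁₀(98.5/52.98) + 0.37×log₁₀(143.19/98.5)]
    = 1.8018 × [0.021277 + 0.060116] = 0.1467 m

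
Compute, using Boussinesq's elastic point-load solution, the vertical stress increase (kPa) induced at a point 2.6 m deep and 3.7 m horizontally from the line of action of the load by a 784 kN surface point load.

Δσ_z ≈ 3.48 kPa

Boussinesq vertical stress below a point load on an elastic half-space:
Δσ_z = 3P/(2πz²) · [1 + (r/z)²]^(−5/2)
r/z = 3.7/2.6 = 1.4231; [1+(r/z)²]^(−5/2) = 0.062825.
Δσ_z = 3×784/(2π×2.6²) × 0.062825 = 55.375 × 0.062825 = 3.479 kPa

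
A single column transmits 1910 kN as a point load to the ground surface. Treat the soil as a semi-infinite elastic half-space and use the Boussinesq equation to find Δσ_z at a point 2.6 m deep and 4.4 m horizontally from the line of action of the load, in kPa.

Boussinesq vertical stress below a point load on an elastic half-space:
Δσ_z = 3P/(2πz²) · [1 + (r/z)²]^(−5/2)
r/z = 4.4/2.6 = 1.6923; [1+(r/z)²]^(−5/2) = 0.034075.
Δσ_z = 3×1910/(2π×2.6²) × 0.034075 = 134.91 × 0.034075 = 4.597 kPa

Δσ_z ≈ 4.6 kPa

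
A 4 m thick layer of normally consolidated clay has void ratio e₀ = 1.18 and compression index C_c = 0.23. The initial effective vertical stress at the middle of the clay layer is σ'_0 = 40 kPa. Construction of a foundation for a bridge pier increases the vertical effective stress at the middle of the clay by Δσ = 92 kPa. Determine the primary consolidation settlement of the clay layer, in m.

Final effective stress: σ'_f = σ'_0 + Δσ = 40 + 92 = 132 kPa.
Normally consolidated clay, so the full stress increment lies on the virgin compression line:
S_c = C_c·H/(1+e₀)·log₁₀(σ'_f/σ'_0) = 0.23×4/(1+1.18)×log₁₀(132/40)
    = 0.42202 × 0.51851 = 0.2188 m

S_c ≈ 0.219 m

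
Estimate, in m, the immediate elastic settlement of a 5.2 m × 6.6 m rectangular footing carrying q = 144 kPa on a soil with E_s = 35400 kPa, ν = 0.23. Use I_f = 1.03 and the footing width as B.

S_e ≈ 0.0206 m

Immediate (elastic) settlement: S_e = q·B·(1−ν²)/E_s · I_f.
S_e = 144 × 5.2 × (1 − 0.23²) / 35400 × 1.03
    = 144 × 5.2 × 0.9471 / 35400 × 1.03
    = 0.02063 m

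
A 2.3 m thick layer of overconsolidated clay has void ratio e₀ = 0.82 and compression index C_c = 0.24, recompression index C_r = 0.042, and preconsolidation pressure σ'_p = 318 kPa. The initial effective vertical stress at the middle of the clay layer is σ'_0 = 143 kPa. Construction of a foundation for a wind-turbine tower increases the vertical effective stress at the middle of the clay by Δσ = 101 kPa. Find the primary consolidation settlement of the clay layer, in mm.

Final effective stress: σ'_f = 143 + 101 = 244 kPa.
σ'_f = 244 ≤ σ'_p = 318 kPa, so the clay remains overconsolidated and only the recompression index applies:
S_c = C_r·H/(1+e₀)·log₁₀(σ'_f/σ'_0) = 0.042×2.3/1.82×log₁₀(244/143)
    = 0.053075 × 0.23205 = 0.01232 m

S_c ≈ 12.3 mm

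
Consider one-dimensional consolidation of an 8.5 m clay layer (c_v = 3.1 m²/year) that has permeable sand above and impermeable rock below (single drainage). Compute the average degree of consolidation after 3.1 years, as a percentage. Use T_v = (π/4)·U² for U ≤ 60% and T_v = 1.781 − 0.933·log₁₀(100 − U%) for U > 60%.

Drainage path length: H_d = H = 8.5 m (single drainage).
T_v = c_v·t/H_d² = 3.1×3.1/8.5² = 0.13301.
T_v = 0.13301 corresponds to the U ≤ 60% branch:
U = √(4T_v/π) = 0.4115

U ≈ 41.2 %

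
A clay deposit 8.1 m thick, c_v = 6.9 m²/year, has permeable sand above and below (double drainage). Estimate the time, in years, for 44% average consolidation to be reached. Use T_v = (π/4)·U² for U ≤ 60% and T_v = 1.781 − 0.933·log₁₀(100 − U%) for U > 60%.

Drainage path length: H_d = H/2 = 4.05 m (double drainage).
U ≤ 60%: T_v = (π/4)·U² = (π/4)×0.44² = 0.15205.
t = T_v·H_d²/c_v = 0.15205×4.05²/6.9 = 0.3614 years.

t ≈ 0.361 years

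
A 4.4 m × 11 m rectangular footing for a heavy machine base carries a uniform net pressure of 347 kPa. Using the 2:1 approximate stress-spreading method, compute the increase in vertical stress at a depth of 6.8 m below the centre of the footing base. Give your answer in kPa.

By the 2:1 method the load spreads at 1 horizontal : 2 vertical, so at depth z the loaded area has grown by z in each plan dimension:
Δσ = qBL/((B+z)(L+z)) = 347×4.4×11/((4.4+6.8)(11+6.8)) = 84.244 kPa

Δσ_z ≈ 84.2 kPa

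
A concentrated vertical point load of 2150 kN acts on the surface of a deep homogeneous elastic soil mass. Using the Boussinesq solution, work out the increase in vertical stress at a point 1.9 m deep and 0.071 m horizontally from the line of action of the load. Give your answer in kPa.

Boussinesq vertical stress below a point load on an elastic half-space:
Δσ_z = 3P/(2πz²) · [1 + (r/z)²]^(−5/2)
r/z = 0.071/1.9 = 0.037368; [1+(r/z)²]^(−5/2) = 0.99652.
Δσ_z = 3×2150/(2π×1.9²) × 0.99652 = 284.36 × 0.99652 = 283.4 kPa

Δσ_z ≈ 283 kPa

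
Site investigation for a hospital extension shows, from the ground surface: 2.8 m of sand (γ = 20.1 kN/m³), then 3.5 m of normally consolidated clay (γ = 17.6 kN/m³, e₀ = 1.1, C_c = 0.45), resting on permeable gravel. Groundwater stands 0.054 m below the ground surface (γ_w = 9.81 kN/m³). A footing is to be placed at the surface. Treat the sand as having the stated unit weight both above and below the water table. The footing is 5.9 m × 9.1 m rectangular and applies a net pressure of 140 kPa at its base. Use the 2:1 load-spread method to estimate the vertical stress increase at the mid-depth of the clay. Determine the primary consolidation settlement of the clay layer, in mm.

Mid-depth of clay below the ground surface: z = 2.8 + 3.5/2 = 4.55 m.
Total vertical stress at mid-clay: σ_v = 20.1×2.8 + 17.6×1.75 = 87.08 kPa.
Pore pressure: u = 9.81×(4.55 − 0.054) = 44.106 kPa.
Initial effective stress: σ'_0 = σ_v − u = 87.08 − 44.106 = 42.974 kPa.
Stress increase at mid-clay by the 2:1 spreading method:
Δσ = qBL/((B+z)(L+z)) = 140×5.9×9.1/((5.9+4.55)(9.1+4.55)) = 52.695 kPa
Final effective stress: σ'_f = σ'_0 + Δσ = 42.974 + 52.695 = 95.669 kPa.
Normally consolidated clay, so the full stress increment lies on the virgin compression line:
S_c = C_c·H/(1+e₀)·log₁₀(σ'_f/σ'_0) = 0.45×3.5/(1+1.1)×log₁₀(95.669/42.974)
    = 0.75 × 0.34757 = 0.2607 m

S_c ≈ 261 mm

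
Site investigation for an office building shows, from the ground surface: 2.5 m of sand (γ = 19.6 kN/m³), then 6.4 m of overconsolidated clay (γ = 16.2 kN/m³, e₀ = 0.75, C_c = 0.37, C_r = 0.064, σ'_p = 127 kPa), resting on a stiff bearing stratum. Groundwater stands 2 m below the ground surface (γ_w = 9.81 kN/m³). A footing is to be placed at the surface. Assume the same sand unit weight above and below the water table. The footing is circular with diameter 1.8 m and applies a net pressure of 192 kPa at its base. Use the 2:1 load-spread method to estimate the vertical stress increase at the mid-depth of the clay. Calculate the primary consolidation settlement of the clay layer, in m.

S_c ≈ 0.0161 m

Mid-depth of clay below the ground surface: z = 2.5 + 6.4/2 = 5.7 m.
Total vertical stress at mid-clay: σ_v = 19.6×2.5 + 16.2×3.2 = 100.84 kPa.
Pore pressure: u = 9.81×(5.7 − 2) = 36.297 kPa.
Initial effective stress: σ'_0 = σ_v − u = 100.84 − 36.297 = 64.543 kPa.
Stress increase at mid-clay by the 2:1 spreading method:
Δσ ≈ qD²/(D+z)² = 192×1.8²/(1.8+5.7)² = 11.059 kPa
Final effective stress: σ'_f = 64.543 + 11.059 = 75.602 kPa.
σ'_f = 75.602 ≤ σ'_p = 127 kPa, so the clay remains overconsolidated and only the recompression index applies:
S_c = C_r·H/(1+e₀)·log₁₀(σ'_f/σ'_0) = 0.064×6.4/1.75×log₁₀(75.602/64.543)
    = 0.23405 × 0.068684 = 0.01608 m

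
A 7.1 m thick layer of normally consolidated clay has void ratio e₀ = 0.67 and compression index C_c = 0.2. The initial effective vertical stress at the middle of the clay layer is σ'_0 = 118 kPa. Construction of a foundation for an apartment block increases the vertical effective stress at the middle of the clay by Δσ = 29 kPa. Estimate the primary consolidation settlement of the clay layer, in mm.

S_c ≈ 81.1 mm

Final effective stress: σ'_f = σ'_0 + Δσ = 118 + 29 = 147 kPa.
Normally consolidated clay, so the full stress increment lies on the virgin compression line:
S_c = C_c·H/(1+e₀)·log₁₀(σ'_f/σ'_0) = 0.2×7.1/(1+0.67)×log₁₀(147/118)
    = 0.8503 × 0.095435 = 0.08115 m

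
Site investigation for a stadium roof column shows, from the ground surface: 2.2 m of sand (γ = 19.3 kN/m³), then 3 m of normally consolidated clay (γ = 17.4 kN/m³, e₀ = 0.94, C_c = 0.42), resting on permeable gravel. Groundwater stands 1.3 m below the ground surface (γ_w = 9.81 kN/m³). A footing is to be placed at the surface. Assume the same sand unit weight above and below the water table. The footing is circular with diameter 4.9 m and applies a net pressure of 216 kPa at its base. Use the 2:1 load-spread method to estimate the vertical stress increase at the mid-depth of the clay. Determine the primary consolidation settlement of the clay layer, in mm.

S_c ≈ 265 mm

Mid-depth of clay below the ground surface: z = 2.2 + 3/2 = 3.7 m.
Total vertical stress at mid-clay: σ_v = 19.3×2.2 + 17.4×1.5 = 68.56 kPa.
Pore pressure: u = 9.81×(3.7 − 1.3) = 23.544 kPa.
Initial effective stress: σ'_0 = σ_v − u = 68.56 − 23.544 = 45.016 kPa.
Stress increase at mid-clay by the 2:1 spreading method:
Δσ ≈ qD²/(D+z)² = 216×4.9²/(4.9+3.7)² = 70.121 kPa
Final effective stress: σ'_f = σ'_0 + Δσ = 45.016 + 70.121 = 115.14 kPa.
Normally consolidated clay, so the full stress increment lies on the virgin compression line:
S_c = C_c·H/(1+e₀)·log₁₀(σ'_f/σ'_0) = 0.42×3/(1+0.94)×log₁₀(115.14/45.016)
    = 0.64948 × 0.40786 = 0.2649 m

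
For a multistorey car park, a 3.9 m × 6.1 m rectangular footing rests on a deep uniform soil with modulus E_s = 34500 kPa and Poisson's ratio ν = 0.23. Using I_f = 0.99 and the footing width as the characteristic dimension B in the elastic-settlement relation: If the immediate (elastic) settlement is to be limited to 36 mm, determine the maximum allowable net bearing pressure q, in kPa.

S_e = q·B·(1−ν²)/E_s · I_f  ⇒  q = S_e·E_s / (B·(1−ν²)·I_f).
q = 0.036 × 34500 / (3.9 × 0.9471 × 0.99) = 339.6 kPa

q ≈ 340 kPa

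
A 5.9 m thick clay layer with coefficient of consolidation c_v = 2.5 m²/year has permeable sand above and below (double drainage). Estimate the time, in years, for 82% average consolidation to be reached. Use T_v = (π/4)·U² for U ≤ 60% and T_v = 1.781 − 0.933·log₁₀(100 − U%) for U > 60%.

t ≈ 2.12 years

Drainage path length: H_d = H/2 = 2.95 m (double drainage).
U > 60%: T_v = 1.781 − 0.933·log₁₀(100 − 82) = 0.60983.
t = T_v·H_d²/c_v = 0.60983×2.95²/2.5 = 2.123 years.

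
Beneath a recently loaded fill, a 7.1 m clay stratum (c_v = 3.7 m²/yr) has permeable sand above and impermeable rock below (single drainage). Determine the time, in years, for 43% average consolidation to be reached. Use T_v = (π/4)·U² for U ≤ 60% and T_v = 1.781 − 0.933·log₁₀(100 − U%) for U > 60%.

t ≈ 1.98 years

Drainage path length: H_d = H = 7.1 m (single drainage).
U ≤ 60%: T_v = (π/4)·U² = (π/4)×0.43² = 0.14522.
t = T_v·H_d²/c_v = 0.14522×7.1²/3.7 = 1.979 years.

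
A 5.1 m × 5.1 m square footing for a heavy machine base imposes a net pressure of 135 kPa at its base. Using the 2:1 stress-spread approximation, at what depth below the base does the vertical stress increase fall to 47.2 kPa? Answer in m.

z ≈ 3.53 m

2:1 spreading — at depth z the loaded area has grown by z in each plan dimension:
qB²/(B+z)² = Δσ_z ⇒ z = B(√(q/Δσ_z) − 1) = 5.1×(√(135/47.2) − 1) = 3.525 m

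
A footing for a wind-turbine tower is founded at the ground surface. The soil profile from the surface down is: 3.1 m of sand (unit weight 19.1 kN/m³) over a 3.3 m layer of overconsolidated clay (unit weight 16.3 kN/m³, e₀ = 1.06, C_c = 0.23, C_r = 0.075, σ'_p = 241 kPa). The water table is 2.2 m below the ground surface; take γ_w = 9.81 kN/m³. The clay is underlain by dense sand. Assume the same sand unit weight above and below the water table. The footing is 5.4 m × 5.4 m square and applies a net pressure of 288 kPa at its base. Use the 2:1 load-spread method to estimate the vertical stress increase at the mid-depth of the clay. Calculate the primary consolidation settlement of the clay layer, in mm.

S_c ≈ 44.2 mm

Mid-depth of clay below the ground surface: z = 3.1 + 3.3/2 = 4.75 m.
Total vertical stress at mid-clay: σ_v = 19.1×3.1 + 16.3×1.65 = 86.105 kPa.
Pore pressure: u = 9.81×(4.75 − 2.2) = 25.015 kPa.
Initial effective stress: σ'_0 = σ_v − u = 86.105 − 25.015 = 61.09 kPa.
Stress increase at mid-clay by the 2:1 spreading method:
Δσ = qBL/((B+z)(L+z)) = 288×5.4×5.4/((5.4+4.75)(5.4+4.75)) = 81.517 kPa
Final effective stress: σ'_f = 61.09 + 81.517 = 142.61 kPa.
σ'_f = 142.61 ≤ σ'_p = 241 kPa, so the clay remains overconsolidated and only the recompression index applies:
S_c = C_r·H/(1+e₀)·log₁₀(σ'_f/σ'_0) = 0.075×3.3/2.06×log₁₀(142.61/61.09)
    = 0.12014 × 0.36818 = 0.04423 m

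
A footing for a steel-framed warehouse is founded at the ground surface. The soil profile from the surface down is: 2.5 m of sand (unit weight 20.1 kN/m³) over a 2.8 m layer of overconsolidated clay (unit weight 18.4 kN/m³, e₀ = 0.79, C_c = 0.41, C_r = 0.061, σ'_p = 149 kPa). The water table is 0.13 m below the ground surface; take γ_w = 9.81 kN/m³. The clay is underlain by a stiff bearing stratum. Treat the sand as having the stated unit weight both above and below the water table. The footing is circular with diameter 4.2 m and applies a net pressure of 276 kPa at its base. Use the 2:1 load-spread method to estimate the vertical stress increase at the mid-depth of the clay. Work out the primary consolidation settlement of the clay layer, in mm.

S_c ≈ 44.1 mm

Mid-depth of clay below the ground surface: z = 2.5 + 2.8/2 = 3.9 m.
Total vertical stress at mid-clay: σ_v = 20.1×2.5 + 18.4×1.4 = 76.01 kPa.
Pore pressure: u = 9.81×(3.9 − 0.13) = 36.984 kPa.
Initial effective stress: σ'_0 = σ_v − u = 76.01 − 36.984 = 39.026 kPa.
Stress increase at mid-clay by the 2:1 spreading method:
Δσ ≈ qD²/(D+z)² = 276×4.2²/(4.2+3.9)² = 74.206 kPa
Final effective stress: σ'_f = 39.026 + 74.206 = 113.23 kPa.
σ'_f = 113.23 ≤ σ'_p = 149 kPa, so the clay remains overconsolidated and only the recompression index applies:
S_c = C_r·H/(1+e₀)·log₁₀(σ'_f/σ'_0) = 0.061×2.8/1.79×log₁₀(113.23/39.026)
    = 0.095416 × 0.46261 = 0.04414 m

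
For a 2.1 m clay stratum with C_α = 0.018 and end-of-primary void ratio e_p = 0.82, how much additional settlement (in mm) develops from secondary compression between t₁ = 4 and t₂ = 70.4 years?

Secondary compression: S_s = C_α·H/(1+e_p)·log₁₀(t₂/t₁)
S_s = 0.018×2.1/(1+0.82)×log₁₀(70.4/4)
    = 0.02077 × 1.246 = 0.02587 m

S_s ≈ 25.9 mm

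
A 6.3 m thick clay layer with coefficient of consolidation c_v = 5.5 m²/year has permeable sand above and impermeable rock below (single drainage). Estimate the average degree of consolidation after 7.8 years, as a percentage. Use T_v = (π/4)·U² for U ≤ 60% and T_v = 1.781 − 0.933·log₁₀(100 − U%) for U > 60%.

U ≈ 94.4 %

Drainage path length: H_d = H = 6.3 m (single drainage).
T_v = c_v·t/H_d² = 5.5×7.8/6.3² = 1.0809.
T_v = 1.0809 corresponds to the U > 60% branch:
U = 1 − 10^((1.781 − T_v)/0.933)/100 = 0.9437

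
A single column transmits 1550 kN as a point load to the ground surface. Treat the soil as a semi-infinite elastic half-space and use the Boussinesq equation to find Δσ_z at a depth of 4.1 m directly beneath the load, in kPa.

Δσ_z ≈ 44 kPa

Boussinesq vertical stress below a point load on an elastic half-space:
Δσ_z = 3P/(2πz²) · [1 + (r/z)²]^(−5/2)
r/z = 0/4.1 = 0; [1+(r/z)²]^(−5/2) = 1.
Δσ_z = 3×1550/(2π×4.1²) × 1 = 44.026 × 1 = 44.03 kPa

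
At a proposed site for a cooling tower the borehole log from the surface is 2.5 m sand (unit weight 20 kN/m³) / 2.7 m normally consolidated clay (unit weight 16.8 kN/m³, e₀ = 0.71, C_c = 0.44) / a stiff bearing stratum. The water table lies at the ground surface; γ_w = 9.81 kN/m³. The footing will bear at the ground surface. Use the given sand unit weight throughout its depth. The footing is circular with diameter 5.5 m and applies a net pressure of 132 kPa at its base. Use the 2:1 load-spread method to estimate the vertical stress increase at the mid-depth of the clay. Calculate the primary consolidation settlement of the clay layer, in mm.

S_c ≈ 252 mm

Mid-depth of clay below the ground surface: z = 2.5 + 2.7/2 = 3.85 m.
Total vertical stress at mid-clay: σ_v = 20×2.5 + 16.8×1.35 = 72.68 kPa.
Pore pressure: u = 9.81×(3.85 − 0) = 37.769 kPa.
Initial effective stress: σ'_0 = σ_v − u = 72.68 − 37.769 = 34.911 kPa.
Stress increase at mid-clay by the 2:1 spreading method:
Δσ ≈ qD²/(D+z)² = 132×5.5²/(5.5+3.85)² = 45.675 kPa
Final effective stress: σ'_f = σ'_0 + Δσ = 34.911 + 45.675 = 80.586 kPa.
Normally consolidated clay, so the full stress increment lies on the virgin compression line:
S_c = C_c·H/(1+e₀)·log₁₀(σ'_f/σ'_0) = 0.44×2.7/(1+0.71)×log₁₀(80.586/34.911)
    = 0.69474 × 0.3633 = 0.2524 m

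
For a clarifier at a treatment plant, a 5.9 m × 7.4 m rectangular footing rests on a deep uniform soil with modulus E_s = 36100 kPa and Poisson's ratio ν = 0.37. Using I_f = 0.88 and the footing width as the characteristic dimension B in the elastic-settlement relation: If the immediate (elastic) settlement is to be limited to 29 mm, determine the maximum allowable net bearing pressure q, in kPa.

q ≈ 234 kPa

S_e = q·B·(1−ν²)/E_s · I_f  ⇒  q = S_e·E_s / (B·(1−ν²)·I_f).
q = 0.029 × 36100 / (5.9 × 0.8631 × 0.88) = 233.6 kPa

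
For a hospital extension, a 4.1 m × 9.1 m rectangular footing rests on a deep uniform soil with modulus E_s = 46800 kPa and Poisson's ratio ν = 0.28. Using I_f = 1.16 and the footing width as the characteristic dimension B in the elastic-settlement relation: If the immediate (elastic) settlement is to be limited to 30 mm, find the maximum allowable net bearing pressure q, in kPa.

q ≈ 320 kPa

S_e = q·B·(1−ν²)/E_s · I_f  ⇒  q = S_e·E_s / (B·(1−ν²)·I_f).
q = 0.03 × 46800 / (4.1 × 0.9216 × 1.16) = 320.3 kPa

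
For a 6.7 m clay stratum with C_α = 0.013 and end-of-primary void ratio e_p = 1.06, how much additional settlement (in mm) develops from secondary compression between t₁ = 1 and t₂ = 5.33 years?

Secondary compression: S_s = C_α·H/(1+e_p)·log₁₀(t₂/t₁)
S_s = 0.013×6.7/(1+1.06)×log₁₀(5.33/1)
    = 0.04228 × 0.7267 = 0.03073 m

S_s ≈ 30.7 mm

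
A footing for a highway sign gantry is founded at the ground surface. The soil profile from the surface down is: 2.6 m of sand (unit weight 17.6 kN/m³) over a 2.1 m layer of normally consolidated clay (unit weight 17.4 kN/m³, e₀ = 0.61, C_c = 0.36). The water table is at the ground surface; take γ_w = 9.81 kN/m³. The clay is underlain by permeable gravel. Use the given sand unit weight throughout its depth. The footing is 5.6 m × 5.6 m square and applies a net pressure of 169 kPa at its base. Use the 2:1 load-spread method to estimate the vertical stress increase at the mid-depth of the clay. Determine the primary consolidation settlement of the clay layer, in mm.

Mid-depth of clay below the ground surface: z = 2.6 + 2.1/2 = 3.65 m.
Total vertical stress at mid-clay: σ_v = 17.6×2.6 + 17.4×1.05 = 64.03 kPa.
Pore pressure: u = 9.81×(3.65 − 0) = 35.806 kPa.
Initial effective stress: σ'_0 = σ_v − u = 64.03 − 35.806 = 28.224 kPa.
Stress increase at mid-clay by the 2:1 spreading method:
Δσ = qBL/((B+z)(L+z)) = 169×5.6×5.6/((5.6+3.65)(5.6+3.65)) = 61.941 kPa
Final effective stress: σ'_f = σ'_0 + Δσ = 28.224 + 61.941 = 90.165 kPa.
Normally consolidated clay, so the full stress increment lies on the virgin compression line:
S_c = C_c·H/(1+e₀)·log₁₀(σ'_f/σ'_0) = 0.36×2.1/(1+0.61)×log₁₀(90.165/28.224)
    = 0.46957 × 0.50442 = 0.2369 m

S_c ≈ 237 mm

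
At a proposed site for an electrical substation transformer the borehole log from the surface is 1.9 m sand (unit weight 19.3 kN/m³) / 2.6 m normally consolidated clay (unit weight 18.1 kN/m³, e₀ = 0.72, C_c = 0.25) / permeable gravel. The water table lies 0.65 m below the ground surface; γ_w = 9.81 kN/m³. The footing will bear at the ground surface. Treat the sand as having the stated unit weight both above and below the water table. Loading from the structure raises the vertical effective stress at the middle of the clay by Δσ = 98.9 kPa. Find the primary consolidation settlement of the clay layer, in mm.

S_c ≈ 220 mm

Mid-depth of clay below the ground surface: z = 1.9 + 2.6/2 = 3.2 m.
Total vertical stress at mid-clay: σ_v = 19.3×1.9 + 18.1×1.3 = 60.2 kPa.
Pore pressure: u = 9.81×(3.2 − 0.65) = 25.015 kPa.
Initial effective stress: σ'_0 = σ_v − u = 60.2 − 25.015 = 35.185 kPa.
Final effective stress: σ'_f = σ'_0 + Δσ = 35.185 + 98.9 = 134.09 kPa.
Normally consolidated clay, so the full stress increment lies on the virgin compression line:
S_c = C_c·H/(1+e₀)·log₁₀(σ'_f/σ'_0) = 0.25×2.6/(1+0.72)×log₁₀(134.09/35.185)
    = 0.37791 × 0.58104 = 0.2196 m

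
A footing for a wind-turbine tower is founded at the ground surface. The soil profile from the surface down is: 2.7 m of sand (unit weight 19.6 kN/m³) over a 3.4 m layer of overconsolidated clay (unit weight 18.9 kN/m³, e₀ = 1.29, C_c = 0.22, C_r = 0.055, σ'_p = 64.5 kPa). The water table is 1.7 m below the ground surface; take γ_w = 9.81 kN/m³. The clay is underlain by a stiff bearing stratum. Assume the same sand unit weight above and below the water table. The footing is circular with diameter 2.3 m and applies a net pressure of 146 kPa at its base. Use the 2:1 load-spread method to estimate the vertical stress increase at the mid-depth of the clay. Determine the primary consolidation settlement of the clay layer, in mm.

S_c ≈ 26.3 mm

Mid-depth of clay below the ground surface: z = 2.7 + 3.4/2 = 4.4 m.
Total vertical stress at mid-clay: σ_v = 19.6×2.7 + 18.9×1.7 = 85.05 kPa.
Pore pressure: u = 9.81×(4.4 − 1.7) = 26.487 kPa.
Initial effective stress: σ'_0 = σ_v − u = 85.05 − 26.487 = 58.563 kPa.
Stress increase at mid-clay by the 2:1 spreading method:
Δσ ≈ qD²/(D+z)² = 146×2.3²/(2.3+4.4)² = 17.205 kPa
Final effective stress: σ'_f = 58.563 + 17.205 = 75.768 kPa.
σ'_f = 75.768 > σ'_p = 64.5 kPa, so the stress path crosses the preconsolidation pressure — recompression up to σ'_p, then virgin compression beyond:
S_c = H/(1+e₀)·[C_r·log₁₀(σ'_p/σ'_0) + C_c·log₁₀(σ'_f/σ'_p)]
    = 3.4/2.29 × [0.055×log₁₀(64.5/58.563) + 0.22×log₁₀(75.768/64.5)]
    = 1.4847 × [0.0023065 + 0.015384] = 0.02627 m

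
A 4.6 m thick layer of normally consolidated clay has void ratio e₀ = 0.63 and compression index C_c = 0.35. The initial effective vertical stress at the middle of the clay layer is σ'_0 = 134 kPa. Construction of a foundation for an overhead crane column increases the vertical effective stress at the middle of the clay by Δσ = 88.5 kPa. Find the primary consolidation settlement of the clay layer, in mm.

Final effective stress: σ'_f = σ'_0 + Δσ = 134 + 88.5 = 222.5 kPa.
Normally consolidated clay, so the full stress increment lies on the virgin compression line:
S_c = C_c·H/(1+e₀)·log₁₀(σ'_f/σ'_0) = 0.35×4.6/(1+0.63)×log₁₀(222.5/134)
    = 0.98773 × 0.22023 = 0.2175 m

S_c ≈ 218 mm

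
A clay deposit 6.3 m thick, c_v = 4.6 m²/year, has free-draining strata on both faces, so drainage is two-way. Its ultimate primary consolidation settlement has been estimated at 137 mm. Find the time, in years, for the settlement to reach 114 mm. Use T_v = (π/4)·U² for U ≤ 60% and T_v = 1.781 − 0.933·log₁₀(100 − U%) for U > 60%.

Drainage path length: H_d = H/2 = 3.15 m (double drainage).
U = S(t)/S_ult = 114/137 = 0.8321.
U > 60%: T_v = 1.781 − 0.933·log₁₀(100 − 83.212) = 0.63807.
t = T_v·H_d²/c_v = 0.63807×3.15²/4.6 = 1.376 years.

t ≈ 1.38 years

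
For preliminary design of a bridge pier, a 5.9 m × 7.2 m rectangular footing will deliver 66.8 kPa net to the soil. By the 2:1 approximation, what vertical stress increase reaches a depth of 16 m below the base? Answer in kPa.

Δσ_z ≈ 5.59 kPa

By the 2:1 method the load spreads at 1 horizontal : 2 vertical, so at depth z the loaded area has grown by z in each plan dimension:
Δσ = qBL/((B+z)(L+z)) = 66.8×5.9×7.2/((5.9+16)(7.2+16)) = 5.5851 kPa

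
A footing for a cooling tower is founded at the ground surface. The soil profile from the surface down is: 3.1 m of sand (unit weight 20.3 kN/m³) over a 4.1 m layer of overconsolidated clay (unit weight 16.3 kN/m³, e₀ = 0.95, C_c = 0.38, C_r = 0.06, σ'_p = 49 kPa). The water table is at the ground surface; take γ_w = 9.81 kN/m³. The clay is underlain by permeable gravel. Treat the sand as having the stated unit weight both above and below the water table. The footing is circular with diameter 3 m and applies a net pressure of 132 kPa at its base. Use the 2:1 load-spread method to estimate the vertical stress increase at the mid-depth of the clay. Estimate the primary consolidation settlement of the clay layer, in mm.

S_c ≈ 94.8 mm

Mid-depth of clay below the ground surface: z = 3.1 + 4.1/2 = 5.15 m.
Total vertical stress at mid-clay: σ_v = 20.3×3.1 + 16.3×2.05 = 96.345 kPa.
Pore pressure: u = 9.81×(5.15 − 0) = 50.522 kPa.
Initial effective stress: σ'_0 = σ_v − u = 96.345 − 50.522 = 45.823 kPa.
Stress increase at mid-clay by the 2:1 spreading method:
Δσ ≈ qD²/(D+z)² = 132×3²/(3+5.15)² = 17.886 kPa
Final effective stress: σ'_f = 45.823 + 17.886 = 63.709 kPa.
σ'_f = 63.709 > σ'_p = 49 kPa, so the stress path crosses the preconsolidation pressure — recompression up to σ'_p, then virgin compression beyond:
S_c = H/(1+e₀)·[C_r·log₁₀(σ'_p/σ'_0) + C_c·log₁₀(σ'_f/σ'_p)]
    = 4.1/1.95 × [0.06×log₁₀(49/45.823) + 0.38×log₁₀(63.709/49)]
    = 2.1026 × [0.0017468 + 0.043322] = 0.09476 m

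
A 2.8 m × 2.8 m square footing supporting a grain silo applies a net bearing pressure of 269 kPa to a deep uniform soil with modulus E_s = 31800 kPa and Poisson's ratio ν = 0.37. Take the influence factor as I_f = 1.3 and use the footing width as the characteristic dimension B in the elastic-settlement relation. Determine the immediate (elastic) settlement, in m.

Immediate (elastic) settlement: S_e = q·B·(1−ν²)/E_s · I_f.
S_e = 269 × 2.8 × (1 − 0.37²) / 31800 × 1.3
    = 269 × 2.8 × 0.8631 / 31800 × 1.3
    = 0.02658 m

S_e ≈ 0.0266 m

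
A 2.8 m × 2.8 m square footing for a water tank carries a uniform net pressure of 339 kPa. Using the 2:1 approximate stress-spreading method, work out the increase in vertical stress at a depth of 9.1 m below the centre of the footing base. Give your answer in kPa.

Δσ_z ≈ 18.8 kPa

By the 2:1 method the load spreads at 1 horizontal : 2 vertical, so at depth z the loaded area has grown by z in each plan dimension:
Δσ = qBL/((B+z)(L+z)) = 339×2.8×2.8/((2.8+9.1)(2.8+9.1)) = 18.768 kPa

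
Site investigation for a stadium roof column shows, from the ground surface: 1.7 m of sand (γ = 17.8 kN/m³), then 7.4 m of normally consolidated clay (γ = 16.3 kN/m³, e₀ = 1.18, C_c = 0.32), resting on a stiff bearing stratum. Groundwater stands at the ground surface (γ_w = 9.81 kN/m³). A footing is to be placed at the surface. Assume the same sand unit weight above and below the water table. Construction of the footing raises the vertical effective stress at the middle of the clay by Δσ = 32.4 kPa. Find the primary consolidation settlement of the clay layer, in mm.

Mid-depth of clay below the ground surface: z = 1.7 + 7.4/2 = 5.4 m.
Total vertical stress at mid-clay: σ_v = 17.8×1.7 + 16.3×3.7 = 90.57 kPa.
Pore pressure: u = 9.81×(5.4 − 0) = 52.974 kPa.
Initial effective stress: σ'_0 = σ_v − u = 90.57 − 52.974 = 37.596 kPa.
Final effective stress: σ'_f = σ'_0 + Δσ = 37.596 + 32.4 = 69.996 kPa.
Normally consolidated clay, so the full stress increment lies on the virgin compression line:
S_c = C_c·H/(1+e₀)·log₁₀(σ'_f/σ'_0) = 0.32×7.4/(1+1.18)×log₁₀(69.996/37.596)
    = 1.0862 × 0.26993 = 0.2932 m

S_c ≈ 293 mm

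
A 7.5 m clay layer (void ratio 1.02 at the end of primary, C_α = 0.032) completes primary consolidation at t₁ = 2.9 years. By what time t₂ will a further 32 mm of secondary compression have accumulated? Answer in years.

S_s = C_α·H/(1+e_p)·log₁₀(t₂/t₁) ⇒ log₁₀(t₂/t₁) = S_s·(1+e_p)/(C_α·H).
log₁₀(t₂/t₁) = 0.032 × (1+1.02) / (0.032×7.5) = 0.2693
t₂ = t₁ × 10^0.2693 = 2.9 × 1.859 = 5.392 years

t₂ ≈ 5.39 years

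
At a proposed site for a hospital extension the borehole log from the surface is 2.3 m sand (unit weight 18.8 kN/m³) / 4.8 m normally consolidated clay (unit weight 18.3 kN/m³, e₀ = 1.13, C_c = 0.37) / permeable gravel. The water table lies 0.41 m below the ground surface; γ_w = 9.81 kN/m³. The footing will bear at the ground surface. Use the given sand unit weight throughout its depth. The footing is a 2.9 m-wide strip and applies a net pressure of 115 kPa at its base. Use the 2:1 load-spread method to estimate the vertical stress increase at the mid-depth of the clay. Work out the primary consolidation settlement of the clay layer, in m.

Mid-depth of clay below the ground surface: z = 2.3 + 4.8/2 = 4.7 m.
Total vertical stress at mid-clay: σ_v = 18.8×2.3 + 18.3×2.4 = 87.16 kPa.
Pore pressure: u = 9.81×(4.7 − 0.41) = 42.085 kPa.
Initial effective stress: σ'_0 = σ_v − u = 87.16 − 42.085 = 45.075 kPa.
Stress increase at mid-clay by the 2:1 spreading method:
Δσ = qB/(B+z) = 115×2.9/(2.9+4.7) = 43.882 kPa
Final effective stress: σ'_f = σ'_0 + Δσ = 45.075 + 43.882 = 88.957 kPa.
Normally consolidated clay, so the full stress increment lies on the virgin compression line:
S_c = C_c·H/(1+e₀)·log₁₀(σ'_f/σ'_0) = 0.37×4.8/(1+1.13)×log₁₀(88.957/45.075)
    = 0.8338 × 0.29524 = 0.2462 m

S_c ≈ 0.246 m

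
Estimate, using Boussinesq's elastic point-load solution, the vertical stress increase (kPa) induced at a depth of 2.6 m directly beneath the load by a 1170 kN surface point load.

Δσ_z ≈ 82.6 kPa

Boussinesq vertical stress below a point load on an elastic half-space:
Δσ_z = 3P/(2πz²) · [1 + (r/z)²]^(−5/2)
r/z = 0/2.6 = 0; [1+(r/z)²]^(−5/2) = 1.
Δσ_z = 3×1170/(2π×2.6²) × 1 = 82.638 × 1 = 82.64 kPa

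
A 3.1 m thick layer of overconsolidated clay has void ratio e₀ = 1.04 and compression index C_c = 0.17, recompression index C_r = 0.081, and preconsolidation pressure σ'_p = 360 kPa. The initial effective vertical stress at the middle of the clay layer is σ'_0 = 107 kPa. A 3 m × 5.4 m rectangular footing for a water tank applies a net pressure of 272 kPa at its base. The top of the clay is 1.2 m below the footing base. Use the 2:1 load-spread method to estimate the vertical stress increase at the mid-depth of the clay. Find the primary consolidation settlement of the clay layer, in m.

Mid-depth of clay below the footing base: z = 1.2 + 3.1/2 = 2.75 m.
Stress increase at mid-clay by the 2:1 spreading method:
Δσ = qBL/((B+z)(L+z)) = 272×3×5.4/((3+2.75)(5.4+2.75)) = 94.028 kPa
Final effective stress: σ'_f = 107 + 94.028 = 201.03 kPa.
σ'_f = 201.03 ≤ σ'_p = 360 kPa, so the clay remains overconsolidated and only the recompression index applies:
S_c = C_r·H/(1+e₀)·log₁₀(σ'_f/σ'_0) = 0.081×3.1/2.04×log₁₀(201.03/107)
    = 0.12309 × 0.27388 = 0.03371 m

S_c ≈ 0.0337 m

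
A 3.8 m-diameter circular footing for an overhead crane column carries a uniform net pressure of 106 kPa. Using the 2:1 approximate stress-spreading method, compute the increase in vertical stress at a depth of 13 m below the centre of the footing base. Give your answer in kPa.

By the 2:1 method the load spreads at 1 horizontal : 2 vertical, so at depth z the loaded area has grown by z in each plan dimension:
Δσ ≈ qD²/(D+z)² = 106×3.8²/(3.8+13)² = 5.4232 kPa

Δσ_z ≈ 5.42 kPa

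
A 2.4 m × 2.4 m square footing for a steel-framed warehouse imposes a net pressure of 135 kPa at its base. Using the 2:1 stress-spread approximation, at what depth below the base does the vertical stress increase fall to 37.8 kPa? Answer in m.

2:1 spreading — at depth z the loaded area has grown by z in each plan dimension:
qB²/(B+z)² = Δσ_z ⇒ z = B(√(q/Δσ_z) − 1) = 2.4×(√(135/37.8) − 1) = 2.136 m

z ≈ 2.14 m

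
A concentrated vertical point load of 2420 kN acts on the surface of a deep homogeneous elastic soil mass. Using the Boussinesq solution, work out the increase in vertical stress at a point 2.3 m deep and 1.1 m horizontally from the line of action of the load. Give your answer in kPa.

Boussinesq vertical stress below a point load on an elastic half-space:
Δσ_z = 3P/(2πz²) · [1 + (r/z)²]^(−5/2)
r/z = 1.1/2.3 = 0.47826; [1+(r/z)²]^(−5/2) = 0.59752.
Δσ_z = 3×2420/(2π×2.3²) × 0.59752 = 218.42 × 0.59752 = 130.5 kPa

Δσ_z ≈ 131 kPa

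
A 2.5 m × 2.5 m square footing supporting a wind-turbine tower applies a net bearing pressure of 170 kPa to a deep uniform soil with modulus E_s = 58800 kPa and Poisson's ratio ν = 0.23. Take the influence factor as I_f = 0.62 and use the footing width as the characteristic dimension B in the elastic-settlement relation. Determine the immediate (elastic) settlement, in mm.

Immediate (elastic) settlement: S_e = q·B·(1−ν²)/E_s · I_f.
S_e = 170 × 2.5 × (1 − 0.23²) / 58800 × 0.62
    = 170 × 2.5 × 0.9471 / 58800 × 0.62
    = 0.004244 m = 4.244 mm

S_e ≈ 4.24 mm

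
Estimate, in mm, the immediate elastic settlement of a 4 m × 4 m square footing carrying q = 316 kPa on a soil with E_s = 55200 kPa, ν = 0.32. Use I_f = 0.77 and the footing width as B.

S_e ≈ 15.8 mm

Immediate (elastic) settlement: S_e = q·B·(1−ν²)/E_s · I_f.
S_e = 316 × 4 × (1 − 0.32²) / 55200 × 0.77
    = 316 × 4 × 0.8976 / 55200 × 0.77
    = 0.01583 m = 15.83 mm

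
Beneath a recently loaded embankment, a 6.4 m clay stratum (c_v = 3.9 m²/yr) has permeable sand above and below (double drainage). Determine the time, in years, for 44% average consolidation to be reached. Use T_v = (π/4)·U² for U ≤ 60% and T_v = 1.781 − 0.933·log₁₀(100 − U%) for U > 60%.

t ≈ 0.399 years

Drainage path length: H_d = H/2 = 3.2 m (double drainage).
U ≤ 60%: T_v = (π/4)·U² = (π/4)×0.44² = 0.15205.
t = T_v·H_d²/c_v = 0.15205×3.2²/3.9 = 0.3992 years.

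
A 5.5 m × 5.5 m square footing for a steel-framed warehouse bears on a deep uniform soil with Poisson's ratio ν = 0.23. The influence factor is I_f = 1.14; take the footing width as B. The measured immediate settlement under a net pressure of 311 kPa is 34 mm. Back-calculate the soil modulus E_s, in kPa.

S_e = q·B·(1−ν²)/E_s · I_f  ⇒  E_s = q·B·(1−ν²)·I_f / S_e.
E_s = 311 × 5.5 × 0.9471 × 1.14 / 0.034 = 54320 kPa

E_s ≈ 54300 kPa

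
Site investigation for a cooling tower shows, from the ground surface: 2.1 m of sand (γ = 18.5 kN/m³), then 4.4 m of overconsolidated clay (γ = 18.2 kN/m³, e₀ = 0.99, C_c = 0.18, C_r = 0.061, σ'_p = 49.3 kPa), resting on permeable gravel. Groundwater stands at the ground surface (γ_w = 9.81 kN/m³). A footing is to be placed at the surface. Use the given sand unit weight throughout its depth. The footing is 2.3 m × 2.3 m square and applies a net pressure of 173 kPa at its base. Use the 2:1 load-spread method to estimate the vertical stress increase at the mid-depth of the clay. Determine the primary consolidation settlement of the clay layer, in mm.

S_c ≈ 44.5 mm

Mid-depth of clay below the ground surface: z = 2.1 + 4.4/2 = 4.3 m.
Total vertical stress at mid-clay: σ_v = 18.5×2.1 + 18.2×2.2 = 78.89 kPa.
Pore pressure: u = 9.81×(4.3 − 0) = 42.183 kPa.
Initial effective stress: σ'_0 = σ_v − u = 78.89 − 42.183 = 36.707 kPa.
Stress increase at mid-clay by the 2:1 spreading method:
Δσ = qBL/((B+z)(L+z)) = 173×2.3×2.3/((2.3+4.3)(2.3+4.3)) = 21.009 kPa
Final effective stress: σ'_f = 36.707 + 21.009 = 57.716 kPa.
σ'_f = 57.716 > σ'_p = 49.3 kPa, so the stress path crosses the preconsolidation pressure — recompression up to σ'_p, then virgin compression beyond:
S_c = H/(1+e₀)·[C_r·log₁₀(σ'_p/σ'_0) + C_c·log₁₀(σ'_f/σ'_p)]
    = 4.4/1.99 × [0.061×log₁₀(49.3/36.707) + 0.18×log₁₀(57.716/49.3)]
    = 2.2111 × [0.007814 + 0.012321] = 0.04452 m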